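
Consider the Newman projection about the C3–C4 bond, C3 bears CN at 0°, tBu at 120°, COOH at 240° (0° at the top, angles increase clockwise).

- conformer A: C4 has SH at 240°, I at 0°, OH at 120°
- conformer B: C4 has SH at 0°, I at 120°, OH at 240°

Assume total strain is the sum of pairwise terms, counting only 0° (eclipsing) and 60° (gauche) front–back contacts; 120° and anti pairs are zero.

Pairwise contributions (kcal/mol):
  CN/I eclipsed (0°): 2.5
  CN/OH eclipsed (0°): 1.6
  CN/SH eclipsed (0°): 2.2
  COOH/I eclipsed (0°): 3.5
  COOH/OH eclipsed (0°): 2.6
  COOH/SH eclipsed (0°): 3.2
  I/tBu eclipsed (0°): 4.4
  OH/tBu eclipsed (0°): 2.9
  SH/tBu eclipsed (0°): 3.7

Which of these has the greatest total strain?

A (eclipsed): CN(0°)/I(0°) eclipsed 2.5; tBu(120°)/OH(120°) eclipsed 2.9; COOH(240°)/SH(240°) eclipsed 3.2 → 8.6 kcal/mol.
B (eclipsed): CN(0°)/SH(0°) eclipsed 2.2; tBu(120°)/I(120°) eclipsed 4.4; COOH(240°)/OH(240°) eclipsed 2.6 → 9.2 kcal/mol.
B has the highest total (9.2 kcal/mol).

B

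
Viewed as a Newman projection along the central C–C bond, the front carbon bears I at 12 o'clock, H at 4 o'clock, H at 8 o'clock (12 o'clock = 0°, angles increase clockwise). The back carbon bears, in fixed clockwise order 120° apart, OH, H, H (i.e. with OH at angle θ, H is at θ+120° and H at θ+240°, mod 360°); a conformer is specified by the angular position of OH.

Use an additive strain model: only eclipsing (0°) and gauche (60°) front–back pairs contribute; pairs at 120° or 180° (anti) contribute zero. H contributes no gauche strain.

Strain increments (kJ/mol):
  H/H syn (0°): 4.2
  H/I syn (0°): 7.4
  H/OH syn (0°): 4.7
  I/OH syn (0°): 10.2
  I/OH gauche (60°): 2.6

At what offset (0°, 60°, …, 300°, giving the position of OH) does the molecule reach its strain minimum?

OH at 0° is eclipsed. I at 0° is eclipsed with OH at 0° (10.2); H at 120° is eclipsed with H at 120° (4.2); H at 240° is eclipsed with H at 240° (4.2). Total 18.6 kJ/mol.
OH at 60° is staggered. I at 0° is gauche with OH at 60° (2.6). Total 2.6 kJ/mol.
OH at 120° is eclipsed. I at 0° is eclipsed with H at 0° (7.4); H at 120° is eclipsed with OH at 120° (4.7); H at 240° is eclipsed with H at 240° (4.2). Total 16.3 kJ/mol.
OH at 180° (staggered): no non-H gauche contacts → 0.0 kJ/mol.
OH at 240° is eclipsed. I at 0° is eclipsed with H at 0° (7.4); H at 120° is eclipsed with H at 120° (4.2); H at 240° is eclipsed with OH at 240° (4.7). Total 16.3 kJ/mol.
OH at 300° is staggered. I at 0° is gauche with OH at 300° (2.6). Total 2.6 kJ/mol.
The minimum (0.0 kJ/mol) occurs with OH at 180°.

180°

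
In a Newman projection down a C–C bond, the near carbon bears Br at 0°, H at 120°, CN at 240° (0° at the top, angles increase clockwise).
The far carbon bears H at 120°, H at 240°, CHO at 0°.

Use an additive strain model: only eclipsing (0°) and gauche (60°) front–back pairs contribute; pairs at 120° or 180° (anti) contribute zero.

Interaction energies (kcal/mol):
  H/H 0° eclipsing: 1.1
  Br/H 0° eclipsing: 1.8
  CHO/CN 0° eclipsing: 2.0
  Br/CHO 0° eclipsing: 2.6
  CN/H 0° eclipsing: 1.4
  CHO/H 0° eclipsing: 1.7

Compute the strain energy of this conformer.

5.1 kcal/mol

This conformer (eclipsed): Br(0°)/CHO(0°) eclipsed 2.6; H(120°)/H(120°) eclipsed 1.1; CN(240°)/H(240°) eclipsed 1.4 → 5.1 kcal/mol.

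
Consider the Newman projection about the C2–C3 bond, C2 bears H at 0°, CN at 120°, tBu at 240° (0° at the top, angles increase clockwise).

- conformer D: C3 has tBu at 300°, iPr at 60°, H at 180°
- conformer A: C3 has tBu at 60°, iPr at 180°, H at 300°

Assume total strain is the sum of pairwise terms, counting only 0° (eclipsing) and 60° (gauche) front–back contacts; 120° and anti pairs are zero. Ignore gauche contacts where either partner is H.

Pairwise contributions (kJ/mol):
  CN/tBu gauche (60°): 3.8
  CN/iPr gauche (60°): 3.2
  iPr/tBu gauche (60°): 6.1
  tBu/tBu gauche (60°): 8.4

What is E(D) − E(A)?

D (staggered): CN(120°)/iPr(60°) gauche 3.2; tBu(240°)/tBu(300°) gauche 8.4 → 11.6 kJ/mol.
A (staggered): CN(120°)/tBu(60°) gauche 3.8; CN(120°)/iPr(180°) gauche 3.2; tBu(240°)/iPr(180°) gauche 6.1 → 13.1 kJ/mol.
E(D) − E(A) = 11.6 − 13.1 = -1.5 kJ/mol.

-1.5 kJ/mol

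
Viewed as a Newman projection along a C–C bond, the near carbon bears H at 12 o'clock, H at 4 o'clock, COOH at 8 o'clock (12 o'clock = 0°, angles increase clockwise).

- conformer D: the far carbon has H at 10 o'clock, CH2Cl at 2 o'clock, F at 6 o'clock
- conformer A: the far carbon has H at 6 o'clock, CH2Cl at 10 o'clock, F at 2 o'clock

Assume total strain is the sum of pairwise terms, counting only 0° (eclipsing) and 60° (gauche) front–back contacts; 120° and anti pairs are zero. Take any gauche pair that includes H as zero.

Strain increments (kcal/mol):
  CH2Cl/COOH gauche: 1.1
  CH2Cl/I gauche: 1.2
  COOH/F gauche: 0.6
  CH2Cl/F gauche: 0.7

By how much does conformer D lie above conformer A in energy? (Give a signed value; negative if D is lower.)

D (staggered): COOH(240°)/F(180°) gauche 0.6 → 0.6 kcal/mol.
A (staggered): COOH(240°)/CH2Cl(300°) gauche 1.1 → 1.1 kcal/mol.
E(D) − E(A) = 0.6 − 1.1 = -0.5 kcal/mol.

-0.5 kcal/mol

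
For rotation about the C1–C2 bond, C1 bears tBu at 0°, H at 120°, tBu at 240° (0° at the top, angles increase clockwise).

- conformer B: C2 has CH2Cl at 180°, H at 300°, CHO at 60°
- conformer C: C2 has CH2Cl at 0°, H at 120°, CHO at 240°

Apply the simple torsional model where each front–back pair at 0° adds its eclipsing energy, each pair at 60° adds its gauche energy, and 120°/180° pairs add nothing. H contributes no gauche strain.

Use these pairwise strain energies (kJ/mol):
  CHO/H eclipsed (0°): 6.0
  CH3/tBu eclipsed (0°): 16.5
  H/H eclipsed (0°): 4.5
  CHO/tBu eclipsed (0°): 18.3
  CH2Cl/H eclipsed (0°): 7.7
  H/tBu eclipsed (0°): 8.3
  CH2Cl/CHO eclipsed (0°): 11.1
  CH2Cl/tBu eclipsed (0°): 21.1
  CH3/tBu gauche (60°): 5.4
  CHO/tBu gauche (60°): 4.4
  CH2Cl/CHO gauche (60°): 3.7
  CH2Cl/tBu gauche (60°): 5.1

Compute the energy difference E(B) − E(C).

B is staggered. tBu at 0° is gauche with CHO at 60° (4.4); tBu at 240° is gauche with CH2Cl at 180° (5.1). Total 9.5 kJ/mol.
C is eclipsed. tBu at 0° is eclipsed with CH2Cl at 0° (21.1); H at 120° is eclipsed with H at 120° (4.5); tBu at 240° is eclipsed with CHO at 240° (18.3). Total 43.9 kJ/mol.
E(B) − E(C) = 9.5 − 43.9 = -34.4 kJ/mol.

-34.4 kJ/mol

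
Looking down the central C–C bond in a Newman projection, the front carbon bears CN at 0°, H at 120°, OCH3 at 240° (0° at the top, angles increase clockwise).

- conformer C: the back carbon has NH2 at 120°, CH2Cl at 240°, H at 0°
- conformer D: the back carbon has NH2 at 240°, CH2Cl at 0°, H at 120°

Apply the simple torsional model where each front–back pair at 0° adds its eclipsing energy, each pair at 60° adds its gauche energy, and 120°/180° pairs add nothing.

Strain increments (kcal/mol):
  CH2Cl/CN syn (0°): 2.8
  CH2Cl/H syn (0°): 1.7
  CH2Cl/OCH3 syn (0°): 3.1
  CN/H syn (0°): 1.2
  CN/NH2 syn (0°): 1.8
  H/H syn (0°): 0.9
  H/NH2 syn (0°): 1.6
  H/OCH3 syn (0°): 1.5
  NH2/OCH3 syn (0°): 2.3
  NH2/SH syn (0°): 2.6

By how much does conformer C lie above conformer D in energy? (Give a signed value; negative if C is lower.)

C (eclipsed): CN–H eclipsed, H–NH2 eclipsed, OCH3–CH2Cl eclipsed; 1.2 + 1.6 + 3.1 = 5.9 kcal/mol.
D (eclipsed): CN–CH2Cl eclipsed, H–H eclipsed, OCH3–NH2 eclipsed; 2.8 + 0.9 + 2.3 = 6.0 kcal/mol.
E(C) − E(D) = 5.9 − 6.0 = -0.1 kcal/mol.

-0.1 kcal/mol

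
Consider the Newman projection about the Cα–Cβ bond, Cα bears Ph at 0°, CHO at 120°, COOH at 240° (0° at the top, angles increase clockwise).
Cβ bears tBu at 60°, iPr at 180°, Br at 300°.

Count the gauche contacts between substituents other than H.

6

Non-H gauche pairs: Ph(0°)/tBu(60°); Ph(0°)/Br(300°); CHO(120°)/tBu(60°); CHO(120°)/iPr(180°); COOH(240°)/iPr(180°); COOH(240°)/Br(300°) — 6 interactions.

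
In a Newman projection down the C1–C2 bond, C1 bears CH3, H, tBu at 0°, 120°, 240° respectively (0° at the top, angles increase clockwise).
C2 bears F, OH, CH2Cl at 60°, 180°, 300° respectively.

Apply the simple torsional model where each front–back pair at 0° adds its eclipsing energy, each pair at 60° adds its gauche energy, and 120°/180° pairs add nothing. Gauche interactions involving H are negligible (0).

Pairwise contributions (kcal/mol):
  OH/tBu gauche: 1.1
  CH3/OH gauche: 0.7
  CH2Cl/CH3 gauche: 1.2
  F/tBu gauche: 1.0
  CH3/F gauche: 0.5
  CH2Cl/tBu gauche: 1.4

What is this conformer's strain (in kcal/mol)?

This conformer (staggered): CH3(0°)/F(60°) gauche 0.5; CH3(0°)/CH2Cl(300°) gauche 1.2; tBu(240°)/OH(180°) gauche 1.1; tBu(240°)/CH2Cl(300°) gauche 1.4 → 4.2 kcal/mol.

4.2 kcal/mol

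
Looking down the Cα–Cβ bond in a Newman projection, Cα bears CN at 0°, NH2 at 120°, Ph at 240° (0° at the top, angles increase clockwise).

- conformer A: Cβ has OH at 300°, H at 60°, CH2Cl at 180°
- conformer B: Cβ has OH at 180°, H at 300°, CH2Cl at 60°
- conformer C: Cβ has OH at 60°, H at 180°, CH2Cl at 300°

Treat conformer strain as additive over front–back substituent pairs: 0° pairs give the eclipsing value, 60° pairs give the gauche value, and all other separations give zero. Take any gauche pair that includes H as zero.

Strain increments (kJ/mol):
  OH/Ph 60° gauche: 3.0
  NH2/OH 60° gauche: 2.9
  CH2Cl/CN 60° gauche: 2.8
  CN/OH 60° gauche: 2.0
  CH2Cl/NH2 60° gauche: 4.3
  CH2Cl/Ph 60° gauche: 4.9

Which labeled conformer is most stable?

A is staggered. CN at 0° is gauche with OH at 300° (2.0); NH2 at 120° is gauche with CH2Cl at 180° (4.3); Ph at 240° is gauche with OH at 300° (3.0); Ph at 240° is gauche with CH2Cl at 180° (4.9). Total 14.2 kJ/mol.
B is staggered. CN at 0° is gauche with CH2Cl at 60° (2.8); NH2 at 120° is gauche with OH at 180° (2.9); NH2 at 120° is gauche with CH2Cl at 60° (4.3); Ph at 240° is gauche with OH at 180° (3.0). Total 13.0 kJ/mol.
C is staggered. CN at 0° is gauche with OH at 60° (2.0); CN at 0° is gauche with CH2Cl at 300° (2.8); NH2 at 120° is gauche with OH at 60° (2.9); Ph at 240° is gauche with CH2Cl at 300° (4.9). Total 12.6 kJ/mol.
C has the lowest total (12.6 kJ/mol).

C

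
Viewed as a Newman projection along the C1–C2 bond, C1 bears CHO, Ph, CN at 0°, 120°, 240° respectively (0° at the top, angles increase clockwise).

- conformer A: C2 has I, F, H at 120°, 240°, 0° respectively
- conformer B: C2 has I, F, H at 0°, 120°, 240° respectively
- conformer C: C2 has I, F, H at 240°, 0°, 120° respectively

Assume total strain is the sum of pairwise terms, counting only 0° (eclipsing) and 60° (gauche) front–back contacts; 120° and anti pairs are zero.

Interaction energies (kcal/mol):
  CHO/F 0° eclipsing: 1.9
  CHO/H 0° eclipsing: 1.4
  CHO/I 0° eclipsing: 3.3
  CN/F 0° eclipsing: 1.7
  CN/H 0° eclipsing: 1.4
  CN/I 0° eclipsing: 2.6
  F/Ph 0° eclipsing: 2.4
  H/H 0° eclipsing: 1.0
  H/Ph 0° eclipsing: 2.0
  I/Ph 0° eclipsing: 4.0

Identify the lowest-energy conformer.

A (eclipsed): CHO–H eclipsed, Ph–I eclipsed, CN–F eclipsed; 1.4 + 4.0 + 1.7 = 7.1 kcal/mol.
B (eclipsed): CHO–I eclipsed, Ph–F eclipsed, CN–H eclipsed; 3.3 + 2.4 + 1.4 = 7.1 kcal/mol.
C (eclipsed): CHO–F eclipsed, Ph–H eclipsed, CN–I eclipsed; 1.9 + 2.0 + 2.6 = 6.5 kcal/mol.
C has the lowest total (6.5 kcal/mol).

C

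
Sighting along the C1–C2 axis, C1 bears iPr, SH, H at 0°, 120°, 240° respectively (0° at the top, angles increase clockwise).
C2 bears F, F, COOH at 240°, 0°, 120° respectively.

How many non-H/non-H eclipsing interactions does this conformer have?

Non-H eclipsing pairs: iPr(0°)/F(0°); SH(120°)/COOH(120°) — 2 interactions.

2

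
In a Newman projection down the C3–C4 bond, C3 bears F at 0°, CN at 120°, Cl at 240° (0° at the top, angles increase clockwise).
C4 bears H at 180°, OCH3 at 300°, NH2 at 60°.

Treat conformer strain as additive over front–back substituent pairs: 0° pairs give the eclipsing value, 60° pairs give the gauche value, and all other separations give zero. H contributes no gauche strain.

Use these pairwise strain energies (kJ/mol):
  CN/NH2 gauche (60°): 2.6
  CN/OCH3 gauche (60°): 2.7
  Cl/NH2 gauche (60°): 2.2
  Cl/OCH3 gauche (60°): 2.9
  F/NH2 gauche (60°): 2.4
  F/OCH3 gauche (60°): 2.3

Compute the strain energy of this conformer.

10.2 kJ/mol

This conformer is staggered. F at 0° is gauche with OCH3 at 300° (2.3); F at 0° is gauche with NH2 at 60° (2.4); CN at 120° is gauche with NH2 at 60° (2.6); Cl at 240° is gauche with OCH3 at 300° (2.9). Total 10.2 kJ/mol.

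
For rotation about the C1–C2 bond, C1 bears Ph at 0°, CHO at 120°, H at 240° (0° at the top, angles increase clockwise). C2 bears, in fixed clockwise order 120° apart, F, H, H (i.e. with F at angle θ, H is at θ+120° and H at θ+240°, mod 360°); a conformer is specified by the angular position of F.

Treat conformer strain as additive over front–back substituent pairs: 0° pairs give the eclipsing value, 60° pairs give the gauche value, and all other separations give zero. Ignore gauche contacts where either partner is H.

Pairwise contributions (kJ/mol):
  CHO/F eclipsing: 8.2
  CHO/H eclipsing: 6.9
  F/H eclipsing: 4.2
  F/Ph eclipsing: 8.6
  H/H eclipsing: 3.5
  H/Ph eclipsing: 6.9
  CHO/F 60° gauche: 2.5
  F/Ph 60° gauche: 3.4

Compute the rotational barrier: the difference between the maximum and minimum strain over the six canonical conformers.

16.5 kJ/mol

F at 0° (eclipsed): Ph–F eclipsed, CHO–H eclipsed, H–H eclipsed; 8.6 + 6.9 + 3.5 = 19.0 kJ/mol.
F at 60° (staggered): Ph–F gauche, CHO–F gauche; 3.4 + 2.5 = 5.9 kJ/mol.
F at 120° (eclipsed): Ph–H eclipsed, CHO–F eclipsed, H–H eclipsed; 6.9 + 8.2 + 3.5 = 18.6 kJ/mol.
F at 180° (staggered): CHO–F gauche; 2.5 = 2.5 kJ/mol.
F at 240° (eclipsed): Ph–H eclipsed, CHO–H eclipsed, H–F eclipsed; 6.9 + 6.9 + 4.2 = 18.0 kJ/mol.
F at 300° (staggered): Ph–F gauche; 3.4 = 3.4 kJ/mol.
Max at 0° (19.0 kJ/mol), min at 180° (2.5 kJ/mol); barrier = 16.5 kJ/mol.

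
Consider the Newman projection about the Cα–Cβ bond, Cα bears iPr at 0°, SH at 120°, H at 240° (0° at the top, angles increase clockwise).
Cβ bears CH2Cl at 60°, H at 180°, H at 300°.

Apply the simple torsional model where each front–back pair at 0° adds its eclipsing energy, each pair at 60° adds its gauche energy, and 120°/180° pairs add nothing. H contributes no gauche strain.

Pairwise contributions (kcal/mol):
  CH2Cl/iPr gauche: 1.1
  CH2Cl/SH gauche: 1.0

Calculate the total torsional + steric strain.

This conformer is staggered. iPr at 0° is gauche with CH2Cl at 60° (1.1); SH at 120° is gauche with CH2Cl at 60° (1.0). Total 2.1 kcal/mol.

2.1 kcal/mol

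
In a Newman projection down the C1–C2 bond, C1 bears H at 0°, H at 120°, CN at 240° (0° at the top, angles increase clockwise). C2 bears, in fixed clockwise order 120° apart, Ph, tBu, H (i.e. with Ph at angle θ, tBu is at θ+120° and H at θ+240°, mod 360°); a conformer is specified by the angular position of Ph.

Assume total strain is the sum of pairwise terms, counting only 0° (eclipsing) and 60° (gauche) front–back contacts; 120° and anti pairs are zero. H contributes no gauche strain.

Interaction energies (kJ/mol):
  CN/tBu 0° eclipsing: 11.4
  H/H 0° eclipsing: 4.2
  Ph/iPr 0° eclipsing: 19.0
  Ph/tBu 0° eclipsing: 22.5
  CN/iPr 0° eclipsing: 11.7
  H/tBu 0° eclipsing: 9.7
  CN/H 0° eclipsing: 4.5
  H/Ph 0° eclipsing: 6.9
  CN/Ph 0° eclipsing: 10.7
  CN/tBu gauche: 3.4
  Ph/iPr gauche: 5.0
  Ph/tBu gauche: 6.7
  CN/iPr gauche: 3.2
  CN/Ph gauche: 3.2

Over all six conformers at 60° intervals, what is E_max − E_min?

21.4 kJ/mol

Ph at 0° (eclipsed): H–Ph eclipsed, H–tBu eclipsed, CN–H eclipsed; 6.9 + 9.7 + 4.5 = 21.1 kJ/mol.
Ph at 60° (staggered): CN–tBu gauche; 3.4 = 3.4 kJ/mol.
Ph at 120° (eclipsed): H–H eclipsed, H–Ph eclipsed, CN–tBu eclipsed; 4.2 + 6.9 + 11.4 = 22.5 kJ/mol.
Ph at 180° (staggered): CN–Ph gauche, CN–tBu gauche; 3.2 + 3.4 = 6.6 kJ/mol.
Ph at 240° (eclipsed): H–tBu eclipsed, H–H eclipsed, CN–Ph eclipsed; 9.7 + 4.2 + 10.7 = 24.6 kJ/mol.
Ph at 300° (staggered): CN–Ph gauche; 3.2 = 3.2 kJ/mol.
Max at 240° (24.6 kJ/mol), min at 300° (3.2 kJ/mol); barrier = 21.4 kJ/mol.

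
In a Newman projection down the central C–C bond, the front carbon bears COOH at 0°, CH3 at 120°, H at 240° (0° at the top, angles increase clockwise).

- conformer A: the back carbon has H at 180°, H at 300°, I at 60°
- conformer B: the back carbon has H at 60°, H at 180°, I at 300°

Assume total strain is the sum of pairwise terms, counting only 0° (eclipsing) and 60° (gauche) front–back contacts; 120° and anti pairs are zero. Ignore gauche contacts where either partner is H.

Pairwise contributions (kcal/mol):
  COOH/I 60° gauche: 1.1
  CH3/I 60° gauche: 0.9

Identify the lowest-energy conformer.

B

A (staggered): COOH(0°)/I(60°) gauche 1.1; CH3(120°)/I(60°) gauche 0.9 → 2.0 kcal/mol.
B (staggered): COOH(0°)/I(300°) gauche 1.1 → 1.1 kcal/mol.
B has the lowest total (1.1 kcal/mol).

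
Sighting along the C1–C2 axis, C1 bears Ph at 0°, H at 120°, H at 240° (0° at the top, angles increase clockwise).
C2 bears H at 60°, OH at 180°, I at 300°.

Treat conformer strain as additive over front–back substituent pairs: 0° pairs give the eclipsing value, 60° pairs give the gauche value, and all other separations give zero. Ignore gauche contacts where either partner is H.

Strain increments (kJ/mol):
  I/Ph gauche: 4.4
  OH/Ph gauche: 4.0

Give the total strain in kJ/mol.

This conformer is staggered. Ph at 0° is gauche with I at 300° (4.4). Total 4.4 kJ/mol.

4.4 kJ/mol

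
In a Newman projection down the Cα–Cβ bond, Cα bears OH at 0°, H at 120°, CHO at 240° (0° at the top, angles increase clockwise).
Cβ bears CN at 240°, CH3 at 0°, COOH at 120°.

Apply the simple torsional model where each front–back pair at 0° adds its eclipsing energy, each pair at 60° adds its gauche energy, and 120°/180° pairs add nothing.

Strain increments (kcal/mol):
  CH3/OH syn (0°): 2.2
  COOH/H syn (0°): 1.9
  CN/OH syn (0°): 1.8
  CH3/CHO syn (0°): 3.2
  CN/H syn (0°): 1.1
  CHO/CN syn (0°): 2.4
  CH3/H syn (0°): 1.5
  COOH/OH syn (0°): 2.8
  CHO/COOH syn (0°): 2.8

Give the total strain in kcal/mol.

6.5 kcal/mol

This conformer (eclipsed): OH(0°)/CH3(0°) eclipsed 2.2; H(120°)/COOH(120°) eclipsed 1.9; CHO(240°)/CN(240°) eclipsed 2.4 → 6.5 kcal/mol.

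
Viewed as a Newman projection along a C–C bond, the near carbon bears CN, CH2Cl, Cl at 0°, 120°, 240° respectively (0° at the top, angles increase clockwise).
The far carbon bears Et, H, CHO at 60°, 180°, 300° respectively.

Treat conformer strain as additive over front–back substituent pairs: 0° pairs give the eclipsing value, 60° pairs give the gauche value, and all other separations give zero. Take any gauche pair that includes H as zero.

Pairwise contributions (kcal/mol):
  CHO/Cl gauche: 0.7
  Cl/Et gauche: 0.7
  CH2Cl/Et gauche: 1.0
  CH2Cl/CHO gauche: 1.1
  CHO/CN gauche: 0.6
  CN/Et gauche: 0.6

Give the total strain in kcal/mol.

2.9 kcal/mol

This conformer is staggered. CN at 0° is gauche with Et at 60° (0.6); CN at 0° is gauche with CHO at 300° (0.6); CH2Cl at 120° is gauche with Et at 60° (1.0); Cl at 240° is gauche with CHO at 300° (0.7). Total 2.9 kcal/mol.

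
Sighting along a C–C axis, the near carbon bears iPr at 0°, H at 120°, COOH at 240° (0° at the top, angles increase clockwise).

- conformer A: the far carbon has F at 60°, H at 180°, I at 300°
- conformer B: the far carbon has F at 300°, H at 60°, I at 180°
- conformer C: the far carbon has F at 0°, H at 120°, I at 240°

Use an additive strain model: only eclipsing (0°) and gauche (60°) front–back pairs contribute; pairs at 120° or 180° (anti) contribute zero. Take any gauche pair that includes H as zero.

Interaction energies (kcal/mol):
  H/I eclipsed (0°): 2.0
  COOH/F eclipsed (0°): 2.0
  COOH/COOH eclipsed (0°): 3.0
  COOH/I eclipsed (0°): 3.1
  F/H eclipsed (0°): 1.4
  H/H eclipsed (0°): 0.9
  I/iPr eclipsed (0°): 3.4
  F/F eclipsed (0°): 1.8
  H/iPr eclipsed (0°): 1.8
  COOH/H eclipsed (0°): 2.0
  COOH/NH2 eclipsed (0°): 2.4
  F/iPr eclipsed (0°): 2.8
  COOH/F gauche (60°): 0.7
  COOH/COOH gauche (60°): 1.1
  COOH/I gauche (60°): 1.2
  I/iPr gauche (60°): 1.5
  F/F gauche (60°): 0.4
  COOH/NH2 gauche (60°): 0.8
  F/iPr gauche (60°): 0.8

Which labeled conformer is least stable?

A (staggered): iPr–F gauche, iPr–I gauche, COOH–I gauche; 0.8 + 1.5 + 1.2 = 3.5 kcal/mol.
B (staggered): iPr–F gauche, COOH–F gauche, COOH–I gauche; 0.8 + 0.7 + 1.2 = 2.7 kcal/mol.
C (eclipsed): iPr–F eclipsed, H–H eclipsed, COOH–I eclipsed; 2.8 + 0.9 + 3.1 = 6.8 kcal/mol.
C has the highest total (6.8 kcal/mol).

C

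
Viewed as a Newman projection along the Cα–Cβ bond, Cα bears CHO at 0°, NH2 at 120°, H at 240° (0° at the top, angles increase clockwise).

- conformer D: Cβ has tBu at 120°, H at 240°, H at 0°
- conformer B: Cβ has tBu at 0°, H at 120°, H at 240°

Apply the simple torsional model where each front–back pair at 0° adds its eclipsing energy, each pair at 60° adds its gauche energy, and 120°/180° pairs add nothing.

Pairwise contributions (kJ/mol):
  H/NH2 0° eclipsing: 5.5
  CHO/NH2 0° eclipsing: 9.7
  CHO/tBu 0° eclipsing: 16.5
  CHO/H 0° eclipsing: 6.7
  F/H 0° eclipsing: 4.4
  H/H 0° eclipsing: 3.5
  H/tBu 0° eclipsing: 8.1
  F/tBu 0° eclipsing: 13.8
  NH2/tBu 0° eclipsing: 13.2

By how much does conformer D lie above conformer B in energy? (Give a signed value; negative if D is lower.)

-2.1 kJ/mol

D (eclipsed): CHO–H eclipsed, NH2–tBu eclipsed, H–H eclipsed; 6.7 + 13.2 + 3.5 = 23.4 kJ/mol.
B (eclipsed): CHO–tBu eclipsed, NH2–H eclipsed, H–H eclipsed; 16.5 + 5.5 + 3.5 = 25.5 kJ/mol.
E(D) − E(B) = 23.4 − 25.5 = -2.1 kJ/mol.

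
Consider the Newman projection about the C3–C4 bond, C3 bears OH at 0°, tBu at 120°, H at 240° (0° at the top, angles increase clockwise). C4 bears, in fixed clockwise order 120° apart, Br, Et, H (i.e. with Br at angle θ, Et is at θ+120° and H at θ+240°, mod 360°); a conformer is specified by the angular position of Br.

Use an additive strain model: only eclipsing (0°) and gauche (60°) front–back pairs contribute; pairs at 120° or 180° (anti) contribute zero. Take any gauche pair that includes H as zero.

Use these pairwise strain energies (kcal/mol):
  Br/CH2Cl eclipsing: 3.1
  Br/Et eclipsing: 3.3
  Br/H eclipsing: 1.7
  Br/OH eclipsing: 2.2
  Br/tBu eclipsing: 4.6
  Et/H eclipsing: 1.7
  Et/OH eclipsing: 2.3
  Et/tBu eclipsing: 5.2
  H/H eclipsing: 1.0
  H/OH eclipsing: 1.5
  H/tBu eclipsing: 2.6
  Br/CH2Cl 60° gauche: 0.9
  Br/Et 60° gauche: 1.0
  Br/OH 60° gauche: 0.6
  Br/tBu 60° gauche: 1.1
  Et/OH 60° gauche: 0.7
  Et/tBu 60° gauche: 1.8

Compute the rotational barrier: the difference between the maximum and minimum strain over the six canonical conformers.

Br at 0° (eclipsed): OH–Br eclipsed, tBu–Et eclipsed, H–H eclipsed; 2.2 + 5.2 + 1.0 = 8.4 kcal/mol.
Br at 60° (staggered): OH–Br gauche, tBu–Br gauche, tBu–Et gauche; 0.6 + 1.1 + 1.8 = 3.5 kcal/mol.
Br at 120° (eclipsed): OH–H eclipsed, tBu–Br eclipsed, H–Et eclipsed; 1.5 + 4.6 + 1.7 = 7.8 kcal/mol.
Br at 180° (staggered): OH–Et gauche, tBu–Br gauche; 0.7 + 1.1 = 1.8 kcal/mol.
Br at 240° (eclipsed): OH–Et eclipsed, tBu–H eclipsed, H–Br eclipsed; 2.3 + 2.6 + 1.7 = 6.6 kcal/mol.
Br at 300° (staggered): OH–Br gauche, OH–Et gauche, tBu–Et gauche; 0.6 + 0.7 + 1.8 = 3.1 kcal/mol.
Max at 0° (8.4 kcal/mol), min at 180° (1.8 kcal/mol); barrier = 6.6 kcal/mol.

6.6 kcal/mol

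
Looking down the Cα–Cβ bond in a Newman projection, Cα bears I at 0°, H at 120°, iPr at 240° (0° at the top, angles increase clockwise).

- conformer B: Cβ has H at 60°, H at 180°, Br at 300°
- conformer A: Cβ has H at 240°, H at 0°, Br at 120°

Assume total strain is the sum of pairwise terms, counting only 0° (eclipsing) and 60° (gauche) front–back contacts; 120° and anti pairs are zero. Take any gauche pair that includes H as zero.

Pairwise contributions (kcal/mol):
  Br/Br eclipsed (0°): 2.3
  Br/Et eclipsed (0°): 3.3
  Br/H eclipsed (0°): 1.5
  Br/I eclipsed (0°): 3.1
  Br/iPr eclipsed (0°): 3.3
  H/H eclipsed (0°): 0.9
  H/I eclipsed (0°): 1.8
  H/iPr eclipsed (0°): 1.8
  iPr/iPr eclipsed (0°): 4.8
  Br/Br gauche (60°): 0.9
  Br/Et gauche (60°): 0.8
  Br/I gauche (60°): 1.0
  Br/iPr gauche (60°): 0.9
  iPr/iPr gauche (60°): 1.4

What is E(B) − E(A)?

B (staggered): I–Br gauche, iPr–Br gauche; 1.0 + 0.9 = 1.9 kcal/mol.
A (eclipsed): I–H eclipsed, H–Br eclipsed, iPr–H eclipsed; 1.8 + 1.5 + 1.8 = 5.1 kcal/mol.
E(B) − E(A) = 1.9 − 5.1 = -3.2 kcal/mol.

-3.2 kcal/mol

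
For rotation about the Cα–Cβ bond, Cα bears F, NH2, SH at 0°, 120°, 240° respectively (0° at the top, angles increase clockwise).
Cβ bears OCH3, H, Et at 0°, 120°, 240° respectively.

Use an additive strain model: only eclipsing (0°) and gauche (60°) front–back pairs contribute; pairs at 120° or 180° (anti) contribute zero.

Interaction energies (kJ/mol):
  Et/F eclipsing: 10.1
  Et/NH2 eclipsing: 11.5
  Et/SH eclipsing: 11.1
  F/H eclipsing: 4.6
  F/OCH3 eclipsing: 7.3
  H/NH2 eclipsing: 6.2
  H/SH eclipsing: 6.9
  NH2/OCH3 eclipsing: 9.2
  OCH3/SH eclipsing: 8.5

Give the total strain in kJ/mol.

24.6 kJ/mol

This conformer (eclipsed): F–OCH3 eclipsed, NH2–H eclipsed, SH–Et eclipsed; 7.3 + 6.2 + 11.1 = 24.6 kJ/mol.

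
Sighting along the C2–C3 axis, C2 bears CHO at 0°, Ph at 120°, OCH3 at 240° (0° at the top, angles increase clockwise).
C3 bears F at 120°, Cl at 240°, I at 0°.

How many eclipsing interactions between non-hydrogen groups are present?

Non-H eclipsing pairs: CHO(0°)/I(0°); Ph(120°)/F(120°); OCH3(240°)/Cl(240°) — 3 interactions.

3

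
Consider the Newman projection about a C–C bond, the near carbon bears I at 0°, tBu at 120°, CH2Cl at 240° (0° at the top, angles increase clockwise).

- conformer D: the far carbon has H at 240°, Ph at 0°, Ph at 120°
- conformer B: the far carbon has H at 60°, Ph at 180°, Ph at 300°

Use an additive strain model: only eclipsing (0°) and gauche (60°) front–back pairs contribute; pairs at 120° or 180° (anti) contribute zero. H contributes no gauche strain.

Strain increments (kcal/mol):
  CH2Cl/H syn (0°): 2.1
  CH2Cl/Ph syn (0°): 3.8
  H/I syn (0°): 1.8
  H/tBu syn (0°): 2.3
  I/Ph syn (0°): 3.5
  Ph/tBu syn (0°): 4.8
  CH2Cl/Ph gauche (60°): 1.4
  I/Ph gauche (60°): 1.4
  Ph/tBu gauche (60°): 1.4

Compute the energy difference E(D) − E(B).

+4.8 kcal/mol

D (eclipsed): I–Ph eclipsed, tBu–Ph eclipsed, CH2Cl–H eclipsed; 3.5 + 4.8 + 2.1 = 10.4 kcal/mol.
B (staggered): I–Ph gauche, tBu–Ph gauche, CH2Cl–Ph gauche, CH2Cl–Ph gauche; 1.4 + 1.4 + 1.4 + 1.4 = 5.6 kcal/mol.
E(D) − E(B) = 10.4 − 5.6 = +4.8 kcal/mol.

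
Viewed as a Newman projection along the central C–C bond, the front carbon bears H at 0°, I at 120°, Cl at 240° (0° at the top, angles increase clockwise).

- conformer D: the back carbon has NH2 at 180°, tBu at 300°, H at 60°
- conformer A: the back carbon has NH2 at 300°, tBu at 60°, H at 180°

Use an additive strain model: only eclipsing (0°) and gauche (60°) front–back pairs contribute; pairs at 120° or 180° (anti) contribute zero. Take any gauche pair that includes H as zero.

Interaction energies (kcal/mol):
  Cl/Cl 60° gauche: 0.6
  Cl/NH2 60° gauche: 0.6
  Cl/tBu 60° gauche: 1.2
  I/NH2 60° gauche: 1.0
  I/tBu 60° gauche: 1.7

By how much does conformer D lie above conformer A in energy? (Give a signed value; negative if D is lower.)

+0.5 kcal/mol

D (staggered): I(120°)/NH2(180°) gauche 1.0; Cl(240°)/NH2(180°) gauche 0.6; Cl(240°)/tBu(300°) gauche 1.2 → 2.8 kcal/mol.
A (staggered): I(120°)/tBu(60°) gauche 1.7; Cl(240°)/NH2(300°) gauche 0.6 → 2.3 kcal/mol.
E(D) − E(A) = 2.8 − 2.3 = +0.5 kcal/mol.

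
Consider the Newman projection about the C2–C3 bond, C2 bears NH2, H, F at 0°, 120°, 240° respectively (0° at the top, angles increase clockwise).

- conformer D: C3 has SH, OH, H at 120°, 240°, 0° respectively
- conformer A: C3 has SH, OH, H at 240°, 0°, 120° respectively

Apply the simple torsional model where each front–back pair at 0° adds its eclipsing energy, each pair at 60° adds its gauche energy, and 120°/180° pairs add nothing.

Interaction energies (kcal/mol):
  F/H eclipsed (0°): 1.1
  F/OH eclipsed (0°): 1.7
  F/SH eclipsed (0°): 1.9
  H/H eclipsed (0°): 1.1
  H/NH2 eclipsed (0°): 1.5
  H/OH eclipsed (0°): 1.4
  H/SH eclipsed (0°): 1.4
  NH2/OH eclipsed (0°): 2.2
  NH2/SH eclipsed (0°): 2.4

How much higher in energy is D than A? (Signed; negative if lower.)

D (eclipsed): NH2–H eclipsed, H–SH eclipsed, F–OH eclipsed; 1.5 + 1.4 + 1.7 = 4.6 kcal/mol.
A (eclipsed): NH2–OH eclipsed, H–H eclipsed, F–SH eclipsed; 2.2 + 1.1 + 1.9 = 5.2 kcal/mol.
E(D) − E(A) = 4.6 − 5.2 = -0.6 kcal/mol.

-0.6 kcal/mol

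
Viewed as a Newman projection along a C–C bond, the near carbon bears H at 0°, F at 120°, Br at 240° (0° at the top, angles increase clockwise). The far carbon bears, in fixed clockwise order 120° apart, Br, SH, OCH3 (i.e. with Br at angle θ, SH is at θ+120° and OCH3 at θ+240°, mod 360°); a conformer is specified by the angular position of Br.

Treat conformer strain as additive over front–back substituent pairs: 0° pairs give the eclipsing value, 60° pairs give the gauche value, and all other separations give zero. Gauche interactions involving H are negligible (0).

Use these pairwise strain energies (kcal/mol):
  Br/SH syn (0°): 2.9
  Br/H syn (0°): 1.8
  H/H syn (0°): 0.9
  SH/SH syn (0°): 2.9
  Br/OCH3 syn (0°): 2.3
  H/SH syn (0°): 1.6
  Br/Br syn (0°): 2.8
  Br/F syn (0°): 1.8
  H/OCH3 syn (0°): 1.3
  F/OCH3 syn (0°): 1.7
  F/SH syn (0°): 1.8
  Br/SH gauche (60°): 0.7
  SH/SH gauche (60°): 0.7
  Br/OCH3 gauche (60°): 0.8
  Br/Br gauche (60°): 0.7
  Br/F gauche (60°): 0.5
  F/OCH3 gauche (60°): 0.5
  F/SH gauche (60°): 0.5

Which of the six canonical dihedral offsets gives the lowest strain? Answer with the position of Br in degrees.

Br at 0° (eclipsed): H(0°)/Br(0°) eclipsed 1.8; F(120°)/SH(120°) eclipsed 1.8; Br(240°)/OCH3(240°) eclipsed 2.3 → 5.9 kcal/mol.
Br at 60° (staggered): F(120°)/Br(60°) gauche 0.5; F(120°)/SH(180°) gauche 0.5; Br(240°)/SH(180°) gauche 0.7; Br(240°)/OCH3(300°) gauche 0.8 → 2.5 kcal/mol.
Br at 120° (eclipsed): H(0°)/OCH3(0°) eclipsed 1.3; F(120°)/Br(120°) eclipsed 1.8; Br(240°)/SH(240°) eclipsed 2.9 → 6.0 kcal/mol.
Br at 180° (staggered): F(120°)/Br(180°) gauche 0.5; F(120°)/OCH3(60°) gauche 0.5; Br(240°)/Br(180°) gauche 0.7; Br(240°)/SH(300°) gauche 0.7 → 2.4 kcal/mol.
Br at 240° (eclipsed): H(0°)/SH(0°) eclipsed 1.6; F(120°)/OCH3(120°) eclipsed 1.7; Br(240°)/Br(240°) eclipsed 2.8 → 6.1 kcal/mol.
Br at 300° (staggered): F(120°)/SH(60°) gauche 0.5; F(120°)/OCH3(180°) gauche 0.5; Br(240°)/Br(300°) gauche 0.7; Br(240°)/OCH3(180°) gauche 0.8 → 2.5 kcal/mol.
The minimum (2.4 kcal/mol) occurs with Br at 180°.

180°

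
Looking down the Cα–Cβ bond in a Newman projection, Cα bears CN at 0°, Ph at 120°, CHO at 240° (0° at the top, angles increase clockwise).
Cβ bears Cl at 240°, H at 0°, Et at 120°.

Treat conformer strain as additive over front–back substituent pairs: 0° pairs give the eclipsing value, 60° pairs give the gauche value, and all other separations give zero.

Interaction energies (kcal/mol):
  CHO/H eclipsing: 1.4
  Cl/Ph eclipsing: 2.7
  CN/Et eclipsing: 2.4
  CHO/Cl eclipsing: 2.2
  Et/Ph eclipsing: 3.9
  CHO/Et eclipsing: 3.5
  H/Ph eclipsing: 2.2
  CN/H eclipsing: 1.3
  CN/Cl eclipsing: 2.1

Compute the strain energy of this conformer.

This conformer (eclipsed): CN–H eclipsed, Ph–Et eclipsed, CHO–Cl eclipsed; 1.3 + 3.9 + 2.2 = 7.4 kcal/mol.

7.4 kcal/mol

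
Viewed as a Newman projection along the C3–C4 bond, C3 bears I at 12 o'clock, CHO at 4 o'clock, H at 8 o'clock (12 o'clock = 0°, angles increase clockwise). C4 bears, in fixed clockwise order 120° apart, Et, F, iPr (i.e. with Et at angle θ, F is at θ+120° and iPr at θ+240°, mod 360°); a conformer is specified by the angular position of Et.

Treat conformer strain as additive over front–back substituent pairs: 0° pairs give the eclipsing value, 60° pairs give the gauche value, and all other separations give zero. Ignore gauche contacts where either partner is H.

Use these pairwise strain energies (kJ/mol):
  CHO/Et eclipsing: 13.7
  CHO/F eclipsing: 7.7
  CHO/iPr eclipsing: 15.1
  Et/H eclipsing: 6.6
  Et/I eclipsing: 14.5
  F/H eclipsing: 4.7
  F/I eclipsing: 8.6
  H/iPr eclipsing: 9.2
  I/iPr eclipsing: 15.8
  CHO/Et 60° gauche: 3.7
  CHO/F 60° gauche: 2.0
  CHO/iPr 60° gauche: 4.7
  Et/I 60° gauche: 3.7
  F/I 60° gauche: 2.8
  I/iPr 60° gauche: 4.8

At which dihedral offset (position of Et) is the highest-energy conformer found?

Et at 0° (eclipsed): I–Et eclipsed, CHO–F eclipsed, H–iPr eclipsed; 14.5 + 7.7 + 9.2 = 31.4 kJ/mol.
Et at 60° (staggered): I–Et gauche, I–iPr gauche, CHO–Et gauche, CHO–F gauche; 3.7 + 4.8 + 3.7 + 2.0 = 14.2 kJ/mol.
Et at 120° (eclipsed): I–iPr eclipsed, CHO–Et eclipsed, H–F eclipsed; 15.8 + 13.7 + 4.7 = 34.2 kJ/mol.
Et at 180° (staggered): I–F gauche, I–iPr gauche, CHO–Et gauche, CHO–iPr gauche; 2.8 + 4.8 + 3.7 + 4.7 = 16.0 kJ/mol.
Et at 240° (eclipsed): I–F eclipsed, CHO–iPr eclipsed, H–Et eclipsed; 8.6 + 15.1 + 6.6 = 30.3 kJ/mol.
Et at 300° (staggered): I–Et gauche, I–F gauche, CHO–F gauche, CHO–iPr gauche; 3.7 + 2.8 + 2.0 + 4.7 = 13.2 kJ/mol.
The maximum (34.2 kJ/mol) occurs with Et at 120°.

120°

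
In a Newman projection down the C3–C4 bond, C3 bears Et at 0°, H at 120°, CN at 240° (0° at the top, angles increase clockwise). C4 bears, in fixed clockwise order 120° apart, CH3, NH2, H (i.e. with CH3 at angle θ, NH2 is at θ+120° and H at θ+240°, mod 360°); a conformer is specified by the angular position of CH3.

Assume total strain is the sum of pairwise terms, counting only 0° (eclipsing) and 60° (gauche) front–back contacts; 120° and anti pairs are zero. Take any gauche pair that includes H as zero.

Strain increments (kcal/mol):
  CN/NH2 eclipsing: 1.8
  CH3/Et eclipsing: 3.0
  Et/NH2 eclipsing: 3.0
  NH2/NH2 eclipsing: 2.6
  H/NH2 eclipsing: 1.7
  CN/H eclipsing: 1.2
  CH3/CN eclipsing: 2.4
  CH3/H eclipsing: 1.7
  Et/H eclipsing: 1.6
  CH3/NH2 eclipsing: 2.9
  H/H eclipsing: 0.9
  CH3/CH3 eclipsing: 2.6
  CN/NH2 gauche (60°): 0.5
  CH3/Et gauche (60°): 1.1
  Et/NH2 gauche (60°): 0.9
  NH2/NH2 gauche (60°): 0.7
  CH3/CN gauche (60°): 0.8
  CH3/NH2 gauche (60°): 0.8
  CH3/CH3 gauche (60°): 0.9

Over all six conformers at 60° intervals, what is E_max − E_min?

4.7 kcal/mol

CH3 at 0° (eclipsed): Et–CH3 eclipsed, H–NH2 eclipsed, CN–H eclipsed; 3.0 + 1.7 + 1.2 = 5.9 kcal/mol.
CH3 at 60° (staggered): Et–CH3 gauche, CN–NH2 gauche; 1.1 + 0.5 = 1.6 kcal/mol.
CH3 at 120° (eclipsed): Et–H eclipsed, H–CH3 eclipsed, CN–NH2 eclipsed; 1.6 + 1.7 + 1.8 = 5.1 kcal/mol.
CH3 at 180° (staggered): Et–NH2 gauche, CN–CH3 gauche, CN–NH2 gauche; 0.9 + 0.8 + 0.5 = 2.2 kcal/mol.
CH3 at 240° (eclipsed): Et–NH2 eclipsed, H–H eclipsed, CN–CH3 eclipsed; 3.0 + 0.9 + 2.4 = 6.3 kcal/mol.
CH3 at 300° (staggered): Et–CH3 gauche, Et–NH2 gauche, CN–CH3 gauche; 1.1 + 0.9 + 0.8 = 2.8 kcal/mol.
Max at 240° (6.3 kcal/mol), min at 60° (1.6 kcal/mol); barrier = 4.7 kcal/mol.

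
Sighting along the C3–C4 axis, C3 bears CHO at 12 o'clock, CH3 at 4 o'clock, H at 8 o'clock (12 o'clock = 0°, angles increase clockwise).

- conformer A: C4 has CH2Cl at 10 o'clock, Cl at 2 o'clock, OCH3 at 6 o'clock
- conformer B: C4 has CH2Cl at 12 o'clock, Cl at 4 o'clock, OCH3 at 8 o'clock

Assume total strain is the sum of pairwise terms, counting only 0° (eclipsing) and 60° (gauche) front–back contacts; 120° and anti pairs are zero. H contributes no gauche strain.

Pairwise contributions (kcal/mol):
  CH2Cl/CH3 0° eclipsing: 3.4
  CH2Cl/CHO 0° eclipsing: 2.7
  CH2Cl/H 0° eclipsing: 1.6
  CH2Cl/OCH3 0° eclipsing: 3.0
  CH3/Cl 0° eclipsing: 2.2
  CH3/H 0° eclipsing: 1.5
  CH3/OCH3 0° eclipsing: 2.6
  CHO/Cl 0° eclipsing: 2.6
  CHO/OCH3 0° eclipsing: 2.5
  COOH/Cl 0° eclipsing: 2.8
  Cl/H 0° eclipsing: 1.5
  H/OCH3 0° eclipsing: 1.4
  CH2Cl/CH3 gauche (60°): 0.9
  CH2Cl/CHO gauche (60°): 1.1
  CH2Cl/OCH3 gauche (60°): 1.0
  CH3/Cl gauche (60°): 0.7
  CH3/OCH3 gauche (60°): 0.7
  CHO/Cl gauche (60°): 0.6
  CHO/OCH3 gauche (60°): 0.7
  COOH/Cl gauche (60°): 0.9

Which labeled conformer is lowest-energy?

A is staggered. CHO at 0° is gauche with CH2Cl at 300° (1.1); CHO at 0° is gauche with Cl at 60° (0.6); CH3 at 120° is gauche with Cl at 60° (0.7); CH3 at 120° is gauche with OCH3 at 180° (0.7). Total 3.1 kcal/mol.
B is eclipsed. CHO at 0° is eclipsed with CH2Cl at 0° (2.7); CH3 at 120° is eclipsed with Cl at 120° (2.2); H at 240° is eclipsed with OCH3 at 240° (1.4). Total 6.3 kcal/mol.
A has the lowest total (3.1 kcal/mol).

A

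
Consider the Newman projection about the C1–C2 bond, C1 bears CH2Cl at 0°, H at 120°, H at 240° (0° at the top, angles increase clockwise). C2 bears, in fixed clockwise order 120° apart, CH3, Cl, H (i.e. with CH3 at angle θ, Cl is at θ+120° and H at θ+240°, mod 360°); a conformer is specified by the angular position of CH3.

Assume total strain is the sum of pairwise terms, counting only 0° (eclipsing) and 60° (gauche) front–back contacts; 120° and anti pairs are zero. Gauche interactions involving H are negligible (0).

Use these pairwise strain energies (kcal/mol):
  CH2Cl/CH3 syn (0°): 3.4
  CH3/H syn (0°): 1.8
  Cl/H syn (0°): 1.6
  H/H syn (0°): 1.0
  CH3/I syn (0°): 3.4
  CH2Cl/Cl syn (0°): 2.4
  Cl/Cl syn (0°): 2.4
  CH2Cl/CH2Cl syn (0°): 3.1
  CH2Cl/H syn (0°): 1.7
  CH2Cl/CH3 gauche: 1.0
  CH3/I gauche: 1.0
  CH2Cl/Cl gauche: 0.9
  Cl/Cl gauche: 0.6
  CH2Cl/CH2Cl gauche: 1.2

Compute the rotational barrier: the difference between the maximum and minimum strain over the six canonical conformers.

5.1 kcal/mol

CH3 at 0° (eclipsed): CH2Cl(0°)/CH3(0°) eclipsed 3.4; H(120°)/Cl(120°) eclipsed 1.6; H(240°)/H(240°) eclipsed 1.0 → 6.0 kcal/mol.
CH3 at 60° (staggered): CH2Cl(0°)/CH3(60°) gauche 1.0 → 1.0 kcal/mol.
CH3 at 120° (eclipsed): CH2Cl(0°)/H(0°) eclipsed 1.7; H(120°)/CH3(120°) eclipsed 1.8; H(240°)/Cl(240°) eclipsed 1.6 → 5.1 kcal/mol.
CH3 at 180° (staggered): CH2Cl(0°)/Cl(300°) gauche 0.9 → 0.9 kcal/mol.
CH3 at 240° (eclipsed): CH2Cl(0°)/Cl(0°) eclipsed 2.4; H(120°)/H(120°) eclipsed 1.0; H(240°)/CH3(240°) eclipsed 1.8 → 5.2 kcal/mol.
CH3 at 300° (staggered): CH2Cl(0°)/CH3(300°) gauche 1.0; CH2Cl(0°)/Cl(60°) gauche 0.9 → 1.9 kcal/mol.
Max at 0° (6.0 kcal/mol), min at 180° (0.9 kcal/mol); barrier = 5.1 kcal/mol.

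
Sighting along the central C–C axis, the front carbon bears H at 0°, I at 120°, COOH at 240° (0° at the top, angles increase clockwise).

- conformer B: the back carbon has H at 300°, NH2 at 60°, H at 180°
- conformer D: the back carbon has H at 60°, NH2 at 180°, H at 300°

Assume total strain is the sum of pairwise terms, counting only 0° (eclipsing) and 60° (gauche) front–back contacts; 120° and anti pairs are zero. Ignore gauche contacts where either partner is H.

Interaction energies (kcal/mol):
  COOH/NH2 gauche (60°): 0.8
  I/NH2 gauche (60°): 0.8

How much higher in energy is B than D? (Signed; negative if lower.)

B (staggered): I(120°)/NH2(60°) gauche 0.8 → 0.8 kcal/mol.
D (staggered): I(120°)/NH2(180°) gauche 0.8; COOH(240°)/NH2(180°) gauche 0.8 → 1.6 kcal/mol.
E(B) − E(D) = 0.8 − 1.6 = -0.8 kcal/mol.

-0.8 kcal/mol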